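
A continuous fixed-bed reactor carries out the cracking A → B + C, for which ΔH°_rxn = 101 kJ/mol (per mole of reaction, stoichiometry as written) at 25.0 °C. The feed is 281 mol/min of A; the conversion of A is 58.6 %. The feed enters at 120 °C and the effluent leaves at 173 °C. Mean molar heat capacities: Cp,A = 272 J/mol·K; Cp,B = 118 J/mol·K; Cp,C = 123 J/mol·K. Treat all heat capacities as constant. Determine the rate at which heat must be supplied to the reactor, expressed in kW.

Q_in = 332 kW

Extent of reaction ξ = 0.586 × 281 = 164.67 mol/min
Reaction term: ξ·ΔH°_rxn = 164.67 × 101 = 16631 kJ/min
Sensible, feed 120→25 °C: -7261 kJ/min
Outlet flows (mol/min): A 116.33, B 164.67, C 164.67
Sensible, products 25→173 °C: 10556 kJ/min
Q = ΔH = 19927 kJ/min = 332.11 kW
Heat supplied = 332.11 kW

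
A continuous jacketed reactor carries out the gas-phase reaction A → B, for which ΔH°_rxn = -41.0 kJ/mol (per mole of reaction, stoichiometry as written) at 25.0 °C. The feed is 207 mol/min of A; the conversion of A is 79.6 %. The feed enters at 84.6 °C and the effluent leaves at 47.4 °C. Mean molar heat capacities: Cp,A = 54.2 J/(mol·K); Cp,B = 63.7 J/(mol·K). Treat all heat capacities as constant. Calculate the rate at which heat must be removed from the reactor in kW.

Q_out = 119 kW

Extent of reaction ξ = 0.796 × 207 = 164.77 mol/min
Reaction term: ξ·ΔH°_rxn = 164.77 × -41.0 = -6755.7 kJ/min
Sensible, feed 84.6→25 °C: -668.68 kJ/min
Outlet flows (mol/min): A 42.228, B 164.77
Sensible, products 25→47.4 °C: 286.38 kJ/min
Q = ΔH = -7138 kJ/min = -118.97 kW
Heat removed = 118.97 kW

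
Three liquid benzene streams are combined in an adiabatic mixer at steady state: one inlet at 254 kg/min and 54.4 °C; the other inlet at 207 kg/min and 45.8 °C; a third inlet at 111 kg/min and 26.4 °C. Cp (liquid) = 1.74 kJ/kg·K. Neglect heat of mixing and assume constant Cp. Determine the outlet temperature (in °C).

Adiabatic, steady state ⇒ Σ ṁᵢCp,ᵢ(T_out − Tᵢ) = 0
T_out = Σ ṁᵢCp,ᵢTᵢ / Σ ṁᵢCp,ᵢ
      = 45638 / 995.28 = 45.854 °C

T_out = 45.9 °C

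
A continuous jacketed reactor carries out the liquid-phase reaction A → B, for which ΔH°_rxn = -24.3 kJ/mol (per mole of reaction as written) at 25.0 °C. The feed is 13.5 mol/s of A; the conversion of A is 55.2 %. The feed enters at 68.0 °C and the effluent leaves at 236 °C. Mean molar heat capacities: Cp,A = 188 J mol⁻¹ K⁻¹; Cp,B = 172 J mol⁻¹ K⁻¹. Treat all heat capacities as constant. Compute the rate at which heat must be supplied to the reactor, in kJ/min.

Extent of reaction ξ = 0.552 × 13.5 = 7.452 mol/s
Reaction term: ξ·ΔH°_rxn = 7.452 × -24.3 = -181.08 kJ/s
Sensible, feed 68.0→25 °C: -109.13 kJ/s
Outlet flows (mol/s): A 6.048, B 7.452
Sensible, products 25→236 °C: 510.36 kJ/s
Q = ΔH = 220.14 kJ/s = 220.14 kW
Heat supplied = 13209 kJ/min

Q_in = 13200 kJ/min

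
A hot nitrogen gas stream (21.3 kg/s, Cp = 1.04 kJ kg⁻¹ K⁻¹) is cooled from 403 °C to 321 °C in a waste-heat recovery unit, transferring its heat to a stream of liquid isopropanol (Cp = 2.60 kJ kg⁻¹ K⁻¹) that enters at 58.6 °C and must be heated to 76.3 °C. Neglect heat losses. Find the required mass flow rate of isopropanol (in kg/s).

Heat released by hot stream: Q = 21.3 × 1.04 × (403 − 321) = 1816.5 kJ/s
Energy balance on cold side (adiabatic exchanger): Q = ṁ_c·Cp_c·(T_c,out − T_c,in)
ṁ_c = 1816.5 / [2.60 × (76.3 − 58.6)] = 39.471 kg/s

ṁ_c = 39.5 kg/s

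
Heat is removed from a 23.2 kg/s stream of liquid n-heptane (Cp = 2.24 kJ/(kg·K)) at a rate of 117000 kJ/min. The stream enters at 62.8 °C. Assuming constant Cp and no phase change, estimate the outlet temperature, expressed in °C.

Q = 117000 kJ/min = 1950 kJ/s
ΔT = Q/(ṁ·Cp) = 1950/(23.2×2.24) = 37.523 K
T_out = 62.8 − 37.523 = 25.277 °C

T_out = 25.3 °C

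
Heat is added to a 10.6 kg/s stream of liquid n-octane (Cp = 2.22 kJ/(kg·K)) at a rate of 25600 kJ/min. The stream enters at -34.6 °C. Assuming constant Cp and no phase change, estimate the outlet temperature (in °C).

Q = 25600 kJ/min = 426.67 kJ/s
ΔT = Q/(ṁ·Cp) = 426.67/(10.6×2.22) = 18.131 K
T_out = -34.6 + 18.131 = -16.469 °C

T_out = -16.5 °C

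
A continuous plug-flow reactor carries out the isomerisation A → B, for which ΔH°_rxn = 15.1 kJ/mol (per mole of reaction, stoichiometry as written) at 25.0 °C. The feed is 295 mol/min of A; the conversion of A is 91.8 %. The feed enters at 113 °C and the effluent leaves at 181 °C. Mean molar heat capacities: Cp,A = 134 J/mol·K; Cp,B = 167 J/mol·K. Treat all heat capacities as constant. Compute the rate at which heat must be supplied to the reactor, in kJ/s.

Q_in = 136 kJ/s

Extent of reaction ξ = 0.918 × 295 = 270.81 mol/min
Reaction term: ξ·ΔH°_rxn = 270.81 × 15.1 = 4089.2 kJ/min
Sensible, feed 113→25 °C: -3478.6 kJ/min
Outlet flows (mol/min): A 24.19, B 270.81
Sensible, products 25→181 °C: 7560.8 kJ/min
Q = ΔH = 8171.4 kJ/min = 136.19 kW
Heat supplied = 136.19 kJ/s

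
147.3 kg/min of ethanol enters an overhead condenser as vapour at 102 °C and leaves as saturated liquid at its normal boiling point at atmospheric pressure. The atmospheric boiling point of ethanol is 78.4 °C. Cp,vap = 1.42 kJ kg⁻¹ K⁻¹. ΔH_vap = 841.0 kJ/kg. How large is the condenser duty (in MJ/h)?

vapour 102→78.4 °C: -33.512 kJ/kg
condensation at 78.4 °C: -841 kJ/kg
Δh = -33.512 + -841 = -874.51 kJ/kg
Q = ṁ·Δh = 147.3 kg/min × -874.51 kJ/kg = -128820 kJ/min
|Q| = 2146.9 kW = 7728.9 MJ/h

Q_c = 7730 MJ/h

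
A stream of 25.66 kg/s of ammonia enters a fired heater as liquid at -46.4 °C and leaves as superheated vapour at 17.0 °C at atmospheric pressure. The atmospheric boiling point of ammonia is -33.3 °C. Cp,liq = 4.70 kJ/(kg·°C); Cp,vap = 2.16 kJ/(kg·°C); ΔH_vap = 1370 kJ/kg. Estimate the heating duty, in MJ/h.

Q = 142000 MJ/h

liquid -46.4→-33.3 °C: 61.57 kJ/kg
vaporisation at -33.3 °C: 1370 kJ/kg
vapour -33.3→17.0 °C: 108.65 kJ/kg
Δh = 61.57 + 1370 + 108.65 = 1540.2 kJ/kg
Q = ṁ·Δh = 25.66 kg/s × 1540.2 kJ/kg = 39522 kJ/s
|Q| = 39522 kW = 142280 MJ/h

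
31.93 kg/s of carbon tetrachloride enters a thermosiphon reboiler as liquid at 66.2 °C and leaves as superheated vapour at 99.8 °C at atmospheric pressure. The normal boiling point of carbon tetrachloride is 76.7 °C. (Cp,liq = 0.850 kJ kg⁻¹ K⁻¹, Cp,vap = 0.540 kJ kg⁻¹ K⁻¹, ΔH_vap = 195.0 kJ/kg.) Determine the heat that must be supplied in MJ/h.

liquid 66.2→76.7 °C: 8.925 kJ/kg
vaporisation at 76.7 °C: 195 kJ/kg
vapour 76.7→99.8 °C: 12.474 kJ/kg
Δh = 8.925 + 195 + 12.474 = 216.4 kJ/kg
Q = ṁ·Δh = 31.93 kg/s × 216.4 kJ/kg = 6909.6 kJ/s
|Q| = 6909.6 kW = 24875 MJ/h

Q = 24900 MJ/h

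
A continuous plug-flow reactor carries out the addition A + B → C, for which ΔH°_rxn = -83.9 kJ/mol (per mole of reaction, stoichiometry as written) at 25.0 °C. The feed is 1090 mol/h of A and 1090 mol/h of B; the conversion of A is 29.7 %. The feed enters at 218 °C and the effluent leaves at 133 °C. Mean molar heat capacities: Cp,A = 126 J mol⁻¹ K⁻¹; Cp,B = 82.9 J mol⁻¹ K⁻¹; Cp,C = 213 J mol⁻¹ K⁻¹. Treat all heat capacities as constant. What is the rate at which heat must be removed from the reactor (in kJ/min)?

Q_out = 773 kJ/min

Extent of reaction ξ = 0.297 × 1090 = 323.73 mol/h
Reaction term: ξ·ΔH°_rxn = 323.73 × -83.9 = -27161 kJ/h
Sensible, feed 218→25 °C: -43946 kJ/h
Outlet flows (mol/h): A 766.27, B 766.27, C 323.73
Sensible, products 25→133 °C: 24735 kJ/h
Q = ΔH = -46372 kJ/h = -12.881 kW
Heat removed = 772.87 kJ/min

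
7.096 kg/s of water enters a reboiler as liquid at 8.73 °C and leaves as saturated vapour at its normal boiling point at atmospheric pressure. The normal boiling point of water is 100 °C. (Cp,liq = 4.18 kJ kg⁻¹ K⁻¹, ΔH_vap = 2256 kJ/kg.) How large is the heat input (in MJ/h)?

liquid 8.73→100 °C: 381.51 kJ/kg
vaporisation at 100 °C: 2256 kJ/kg
Δh = 381.51 + 2256 = 2637.5 kJ/kg
Q = ṁ·Δh = 7.096 kg/s × 2637.5 kJ/kg = 18716 kJ/s
|Q| = 18716 kW = 67377 MJ/h

Q = 67400 MJ/h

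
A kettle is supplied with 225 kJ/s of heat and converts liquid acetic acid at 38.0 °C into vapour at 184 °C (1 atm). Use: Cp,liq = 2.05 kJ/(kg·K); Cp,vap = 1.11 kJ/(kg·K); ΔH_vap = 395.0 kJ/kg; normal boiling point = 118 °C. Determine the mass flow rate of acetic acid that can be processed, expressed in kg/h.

ṁ = 1280 kg/h

Δh = 2.05×(118−38.0) + 395.0 + 1.11×(184−118) = 632.26 kJ/kg
Q = 225 kJ/s = 225 kJ/s = 810000 kJ/h
ṁ = Q/Δh = 810000 / 632.26 = 1281.1 kg/h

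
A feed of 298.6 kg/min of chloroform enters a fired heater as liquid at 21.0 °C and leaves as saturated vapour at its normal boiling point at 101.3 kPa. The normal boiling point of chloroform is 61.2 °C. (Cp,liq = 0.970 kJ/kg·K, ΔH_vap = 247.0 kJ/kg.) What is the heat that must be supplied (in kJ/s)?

liquid 21.0→61.2 °C: 38.994 kJ/kg
vaporisation at 61.2 °C: 247 kJ/kg
Δh = 38.994 + 247 = 285.99 kJ/kg
Q = ṁ·Δh = 298.6 kg/min × 285.99 kJ/kg = 85398 kJ/min
|Q| = 1423.3 kW

Q = 1420 kJ/s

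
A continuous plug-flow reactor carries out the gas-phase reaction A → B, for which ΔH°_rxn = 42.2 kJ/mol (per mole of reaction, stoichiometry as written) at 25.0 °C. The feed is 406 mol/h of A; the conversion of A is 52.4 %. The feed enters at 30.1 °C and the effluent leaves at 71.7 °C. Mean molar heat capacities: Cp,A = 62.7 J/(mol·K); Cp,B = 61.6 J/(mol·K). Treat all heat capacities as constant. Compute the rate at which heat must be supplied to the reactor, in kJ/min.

Q_in = 167 kJ/min

Extent of reaction ξ = 0.524 × 406 = 212.74 mol/h
Reaction term: ξ·ΔH°_rxn = 212.74 × 42.2 = 8977.8 kJ/h
Sensible, feed 30.1→25 °C: -129.83 kJ/h
Outlet flows (mol/h): A 193.26, B 212.74
Sensible, products 25→71.7 °C: 1177.9 kJ/h
Q = ΔH = 10026 kJ/h = 2.785 kW
Heat supplied = 167.1 kJ/min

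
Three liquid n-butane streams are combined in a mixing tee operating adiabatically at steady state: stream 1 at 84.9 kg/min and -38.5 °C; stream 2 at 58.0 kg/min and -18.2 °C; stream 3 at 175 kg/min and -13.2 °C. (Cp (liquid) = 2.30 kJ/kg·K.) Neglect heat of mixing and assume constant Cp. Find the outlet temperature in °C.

Adiabatic, steady state ⇒ Σ ṁᵢCp,ᵢ(T_out − Tᵢ) = 0
Σ ṁᵢCp,ᵢTᵢ = 84.9×2.30×-38.5 + 58.0×2.30×-18.2 + 175×2.30×-13.2 = -15259
Σ ṁᵢCp,ᵢ = 84.9×2.30 + 58.0×2.30 + 175×2.30 = 731.17
T_out = -15259 / 731.17 = -20.869 °C

T_out = -20.9 °C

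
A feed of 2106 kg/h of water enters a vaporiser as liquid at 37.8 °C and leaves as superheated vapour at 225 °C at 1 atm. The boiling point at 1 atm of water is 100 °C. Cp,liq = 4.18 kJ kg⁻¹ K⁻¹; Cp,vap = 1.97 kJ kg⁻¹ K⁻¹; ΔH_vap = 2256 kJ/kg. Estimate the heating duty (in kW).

liquid 37.8→100 °C: 260 kJ/kg
vaporisation at 100 °C: 2256 kJ/kg
vapour 100→225 °C: 246.25 kJ/kg
Δh = 260 + 2256 + 246.25 = 2762.2 kJ/kg
Q = ṁ·Δh = 2106 kg/h × 2762.2 kJ/kg = 5.8173e+06 kJ/h
|Q| = 1615.9 kW

Q = 1620 kW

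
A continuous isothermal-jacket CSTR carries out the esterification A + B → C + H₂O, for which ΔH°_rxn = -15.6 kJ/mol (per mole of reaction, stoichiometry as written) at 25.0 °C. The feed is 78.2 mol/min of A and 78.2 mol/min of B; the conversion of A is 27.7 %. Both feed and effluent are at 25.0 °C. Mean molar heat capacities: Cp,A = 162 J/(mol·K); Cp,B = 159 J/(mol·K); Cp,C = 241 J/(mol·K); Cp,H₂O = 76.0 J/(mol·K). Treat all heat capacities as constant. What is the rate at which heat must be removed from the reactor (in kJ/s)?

Extent of reaction ξ = 0.277 × 78.2 = 21.661 mol/min
Reaction term: ξ·ΔH°_rxn = 21.661 × -15.6 = -337.92 kJ/min
Q = ΔH = -337.92 kJ/min = -5.632 kW
Heat removed = 5.632 kJ/s

Q_out = 5.63 kJ/s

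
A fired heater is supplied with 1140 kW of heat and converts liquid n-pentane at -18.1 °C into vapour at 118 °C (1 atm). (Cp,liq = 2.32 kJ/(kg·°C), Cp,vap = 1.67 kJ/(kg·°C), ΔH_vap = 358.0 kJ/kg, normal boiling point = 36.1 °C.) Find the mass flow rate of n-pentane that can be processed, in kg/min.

Δh = 2.32×(36.1−-18.1) + 358.0 + 1.67×(118−36.1) = 620.52 kJ/kg
Q = 1140 kW = 1140 kJ/s = 68400 kJ/min
ṁ = Q/Δh = 68400 / 620.52 = 110.23 kg/min

ṁ = 110 kg/min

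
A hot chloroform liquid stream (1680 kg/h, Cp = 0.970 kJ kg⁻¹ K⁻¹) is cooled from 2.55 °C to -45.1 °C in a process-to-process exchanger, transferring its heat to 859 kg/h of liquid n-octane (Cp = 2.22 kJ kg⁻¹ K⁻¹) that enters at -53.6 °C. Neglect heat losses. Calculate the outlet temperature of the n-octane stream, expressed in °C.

T_c,out = -12.9 °C

Heat released by hot stream: Q = 1680 × 0.970 × (2.55 − -45.1) = 77650 kJ/h
Energy balance on cold side (adiabatic exchanger): Q = ṁ_c·Cp_c·(T_c,out − T_c,in)
T_c,out = -53.6 + 77650/(859 × 2.22) = -12.881 °C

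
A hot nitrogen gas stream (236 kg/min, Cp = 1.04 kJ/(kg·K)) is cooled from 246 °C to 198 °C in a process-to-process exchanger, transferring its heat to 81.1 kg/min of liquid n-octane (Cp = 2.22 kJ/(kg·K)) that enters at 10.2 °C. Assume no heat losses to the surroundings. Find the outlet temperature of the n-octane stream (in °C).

Heat released by hot stream: Q = 236 × 1.04 × (246 − 198) = 11781 kJ/min
Energy balance on cold side (adiabatic exchanger): Q = ṁ_c·Cp_c·(T_c,out − T_c,in)
T_c,out = 10.2 + 11781/(81.1 × 2.22) = 75.635 °C

T_c,out = 75.6 °C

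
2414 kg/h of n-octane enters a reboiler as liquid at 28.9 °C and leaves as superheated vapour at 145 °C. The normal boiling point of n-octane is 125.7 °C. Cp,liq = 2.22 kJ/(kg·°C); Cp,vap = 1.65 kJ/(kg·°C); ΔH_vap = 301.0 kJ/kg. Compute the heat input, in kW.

liquid 28.9→125.7 °C: 214.9 kJ/kg
vaporisation at 125.7 °C: 301 kJ/kg
vapour 125.7→145 °C: 31.845 kJ/kg
Δh = 214.9 + 301 + 31.845 = 547.74 kJ/kg
Q = ṁ·Δh = 2414 kg/h × 547.74 kJ/kg = 1.3222e+06 kJ/h
|Q| = 367.29 kW

Q = 367 kW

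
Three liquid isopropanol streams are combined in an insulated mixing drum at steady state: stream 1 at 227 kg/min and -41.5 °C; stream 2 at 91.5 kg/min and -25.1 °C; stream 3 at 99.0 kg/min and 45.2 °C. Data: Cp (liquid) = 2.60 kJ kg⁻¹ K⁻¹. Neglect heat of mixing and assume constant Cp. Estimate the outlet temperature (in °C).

Adiabatic, steady state ⇒ Σ ṁᵢCp,ᵢ(T_out − Tᵢ) = 0
Σ ṁᵢCp,ᵢTᵢ = 227×2.60×-41.5 + 91.5×2.60×-25.1 + 99.0×2.60×45.2 = -18830
Σ ṁᵢCp,ᵢ = 227×2.60 + 91.5×2.60 + 99.0×2.60 = 1085.5
T_out = -18830 / 1085.5 = -17.347 °C

T_out = -17.3 °C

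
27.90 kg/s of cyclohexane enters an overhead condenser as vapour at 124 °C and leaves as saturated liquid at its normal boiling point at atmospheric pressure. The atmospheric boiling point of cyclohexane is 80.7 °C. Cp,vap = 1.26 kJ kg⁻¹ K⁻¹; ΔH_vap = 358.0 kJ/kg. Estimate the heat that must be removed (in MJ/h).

Q_c = 41400 MJ/h

vapour 124→80.7 °C: -54.558 kJ/kg
condensation at 80.7 °C: -358 kJ/kg
Δh = -54.558 + -358 = -412.56 kJ/kg
Q = ṁ·Δh = 27.90 kg/s × -412.56 kJ/kg = -11510 kJ/s
|Q| = 11510 kW = 41437 MJ/h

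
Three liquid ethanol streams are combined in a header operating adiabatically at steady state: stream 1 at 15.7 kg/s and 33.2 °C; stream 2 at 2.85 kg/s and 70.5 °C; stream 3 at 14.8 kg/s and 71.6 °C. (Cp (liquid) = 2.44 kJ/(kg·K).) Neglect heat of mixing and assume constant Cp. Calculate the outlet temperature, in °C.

T_out = 53.4 °C

No heat crosses the boundary, so H_out = H_in.
Σ ṁᵢCp,ᵢTᵢ = 15.7×2.44×33.2 + 2.85×2.44×70.5 + 14.8×2.44×71.6 = 4347.7
Σ ṁᵢCp,ᵢ = 15.7×2.44 + 2.85×2.44 + 14.8×2.44 = 81.374
T_out = 4347.7 / 81.374 = 53.429 °C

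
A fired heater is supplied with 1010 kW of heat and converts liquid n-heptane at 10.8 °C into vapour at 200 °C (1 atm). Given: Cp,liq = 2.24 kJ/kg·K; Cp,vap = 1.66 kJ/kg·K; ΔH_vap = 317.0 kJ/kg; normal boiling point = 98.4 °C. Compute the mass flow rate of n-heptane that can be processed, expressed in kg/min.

Δh = 2.24×(98.4−10.8) + 317.0 + 1.66×(200−98.4) = 681.88 kJ/kg
Q = 1010 kW = 1010 kJ/s = 60600 kJ/min
ṁ = Q/Δh = 60600 / 681.88 = 88.872 kg/min

ṁ = 88.9 kg/min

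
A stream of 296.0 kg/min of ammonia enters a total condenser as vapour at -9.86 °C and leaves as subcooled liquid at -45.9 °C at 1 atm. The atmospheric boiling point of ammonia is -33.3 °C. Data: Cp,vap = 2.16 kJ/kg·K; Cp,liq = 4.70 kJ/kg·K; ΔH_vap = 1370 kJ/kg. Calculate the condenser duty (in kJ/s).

vapour -9.86→-33.3 °C: -50.63 kJ/kg
condensation at -33.3 °C: -1370 kJ/kg
liquid -33.3→-45.9 °C: -59.22 kJ/kg
Δh = -50.63 + -1370 + -59.22 = -1479.9 kJ/kg
Q = ṁ·Δh = 296.0 kg/min × -1479.9 kJ/kg = -438040 kJ/min
|Q| = 7300.6 kW

Q_c = 7300 kJ/s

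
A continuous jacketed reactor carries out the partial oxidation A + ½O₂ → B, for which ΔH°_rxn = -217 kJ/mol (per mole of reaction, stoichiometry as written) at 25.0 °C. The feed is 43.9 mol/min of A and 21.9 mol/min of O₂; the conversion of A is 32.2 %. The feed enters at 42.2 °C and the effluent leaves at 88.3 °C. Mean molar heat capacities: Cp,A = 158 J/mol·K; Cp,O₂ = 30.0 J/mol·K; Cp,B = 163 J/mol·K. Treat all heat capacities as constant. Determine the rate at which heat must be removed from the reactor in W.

Extent of reaction ξ = 0.322 × 43.9 = 14.136 mol/min
Reaction term: ξ·ΔH°_rxn = 14.136 × -217 = -3067.5 kJ/min
Sensible, feed 42.2→25 °C: -130.6 kJ/min
Outlet flows (mol/min): A 29.764, O₂ 14.832, B 14.136
Sensible, products 25→88.3 °C: 471.7 kJ/min
Q = ΔH = -2726.4 kJ/min = -45.44 kW
Heat removed = 45440 W

Q_out = 45400 W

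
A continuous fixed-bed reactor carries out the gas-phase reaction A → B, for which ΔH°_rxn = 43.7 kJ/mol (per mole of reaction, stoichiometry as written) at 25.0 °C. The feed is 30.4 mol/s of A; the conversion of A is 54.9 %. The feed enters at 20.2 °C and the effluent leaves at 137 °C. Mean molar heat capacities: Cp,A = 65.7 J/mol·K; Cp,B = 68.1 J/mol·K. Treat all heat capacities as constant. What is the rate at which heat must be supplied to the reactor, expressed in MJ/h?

Extent of reaction ξ = 0.549 × 30.4 = 16.69 mol/s
Reaction term: ξ·ΔH°_rxn = 16.69 × 43.7 = 729.34 kJ/s
Sensible, feed 20.2→25 °C: 9.5869 kJ/s
Outlet flows (mol/s): A 13.71, B 16.69
Sensible, products 25→137 °C: 228.18 kJ/s
Q = ΔH = 967.1 kJ/s = 967.1 kW
Heat supplied = 3481.6 MJ/h

Q_in = 3480 MJ/h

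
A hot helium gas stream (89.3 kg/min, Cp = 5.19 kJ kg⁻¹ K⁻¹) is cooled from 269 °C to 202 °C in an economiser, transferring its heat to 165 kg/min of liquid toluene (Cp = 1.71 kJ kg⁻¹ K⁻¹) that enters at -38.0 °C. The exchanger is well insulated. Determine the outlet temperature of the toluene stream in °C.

Heat released by hot stream: Q = 89.3 × 5.19 × (269 − 202) = 31052 kJ/min
Energy balance on cold side (adiabatic exchanger): Q = ṁ_c·Cp_c·(T_c,out − T_c,in)
T_c,out = -38.0 + 31052/(165 × 1.71) = 72.056 °C

T_c,out = 72.1 °C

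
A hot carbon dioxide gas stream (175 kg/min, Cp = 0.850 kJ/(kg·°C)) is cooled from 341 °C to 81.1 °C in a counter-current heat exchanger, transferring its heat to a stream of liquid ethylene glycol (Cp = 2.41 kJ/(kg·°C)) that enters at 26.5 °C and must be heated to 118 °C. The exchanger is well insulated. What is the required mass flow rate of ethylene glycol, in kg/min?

ṁ_c = 175 kg/min

Heat released by hot stream: Q = 175 × 0.850 × (341 − 81.1) = 38660 kJ/min
Energy balance on cold side (adiabatic exchanger): Q = ṁ_c·Cp_c·(T_c,out − T_c,in)
ṁ_c = 38660 / [2.41 × (118 − 26.5)] = 175.32 kg/min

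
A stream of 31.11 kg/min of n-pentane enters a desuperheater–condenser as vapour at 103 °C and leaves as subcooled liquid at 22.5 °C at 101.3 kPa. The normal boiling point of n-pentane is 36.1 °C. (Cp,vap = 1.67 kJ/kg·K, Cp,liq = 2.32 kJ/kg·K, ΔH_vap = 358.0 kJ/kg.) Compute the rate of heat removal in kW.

vapour 103→36.1 °C: -111.72 kJ/kg
condensation at 36.1 °C: -358 kJ/kg
liquid 36.1→22.5 °C: -31.552 kJ/kg
Δh = -111.72 + -358 + -31.552 = -501.27 kJ/kg
Q = ṁ·Δh = 31.11 kg/min × -501.27 kJ/kg = -15595 kJ/min
|Q| = 259.91 kW

Q_c = 260 kW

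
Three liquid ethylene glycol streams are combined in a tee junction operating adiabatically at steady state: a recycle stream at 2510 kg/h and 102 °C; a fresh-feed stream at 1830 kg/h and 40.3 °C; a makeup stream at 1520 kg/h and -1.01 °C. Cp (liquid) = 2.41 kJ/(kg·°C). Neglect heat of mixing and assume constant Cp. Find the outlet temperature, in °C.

T_out = 56.0 °C

No heat crosses the boundary, so H_out = H_in.
Σ ṁᵢCp,ᵢTᵢ = 2510×2.41×102 + 1830×2.41×40.3 + 1520×2.41×-1.01 = 791040
Σ ṁᵢCp,ᵢ = 2510×2.41 + 1830×2.41 + 1520×2.41 = 14123
T_out = 791040 / 14123 = 56.013 °C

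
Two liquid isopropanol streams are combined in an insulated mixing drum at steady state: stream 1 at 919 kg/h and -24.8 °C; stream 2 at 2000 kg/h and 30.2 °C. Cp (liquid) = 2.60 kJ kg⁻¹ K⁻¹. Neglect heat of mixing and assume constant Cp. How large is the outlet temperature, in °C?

T_out = 12.9 °C

Energy balance with Q = 0: Σ ṁᵢCp,ᵢ(T_out − Tᵢ) = 0
Σ ṁᵢCp,ᵢTᵢ = 919×2.60×-24.8 + 2000×2.60×30.2 = 97783
Σ ṁᵢCp,ᵢ = 919×2.60 + 2000×2.60 = 7589.4
T_out = 97783 / 7589.4 = 12.884 °C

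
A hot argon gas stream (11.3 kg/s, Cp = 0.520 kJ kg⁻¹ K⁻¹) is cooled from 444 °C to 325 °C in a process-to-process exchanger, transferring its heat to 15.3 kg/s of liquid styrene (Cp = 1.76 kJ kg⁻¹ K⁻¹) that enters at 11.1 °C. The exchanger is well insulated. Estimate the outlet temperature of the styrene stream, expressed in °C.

T_c,out = 37.1 °C

Heat released by hot stream: Q = 11.3 × 0.520 × (444 − 325) = 699.24 kJ/s
Energy balance on cold side (adiabatic exchanger): Q = ṁ_c·Cp_c·(T_c,out − T_c,in)
T_c,out = 11.1 + 699.24/(15.3 × 1.76) = 37.067 °C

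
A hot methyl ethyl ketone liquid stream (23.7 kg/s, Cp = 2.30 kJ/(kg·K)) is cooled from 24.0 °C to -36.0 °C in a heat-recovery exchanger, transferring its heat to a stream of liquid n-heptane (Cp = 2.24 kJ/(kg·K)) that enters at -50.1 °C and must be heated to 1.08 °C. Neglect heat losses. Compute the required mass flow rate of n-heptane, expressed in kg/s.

ṁ_c = 28.5 kg/s

Heat released by hot stream: Q = 23.7 × 2.30 × (24.0 − -36.0) = 3270.6 kJ/s
Energy balance on cold side (adiabatic exchanger): Q = ṁ_c·Cp_c·(T_c,out − T_c,in)
ṁ_c = 3270.6 / [2.24 × (1.08 − -50.1)] = 28.529 kg/s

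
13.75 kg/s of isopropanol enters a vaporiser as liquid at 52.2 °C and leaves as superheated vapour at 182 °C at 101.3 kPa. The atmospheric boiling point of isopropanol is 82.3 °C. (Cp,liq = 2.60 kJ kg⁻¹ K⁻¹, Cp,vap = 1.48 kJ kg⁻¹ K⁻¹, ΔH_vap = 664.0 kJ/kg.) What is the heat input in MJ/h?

liquid 52.2→82.3 °C: 78.26 kJ/kg
vaporisation at 82.3 °C: 664 kJ/kg
vapour 82.3→182 °C: 147.56 kJ/kg
Δh = 78.26 + 664 + 147.56 = 889.82 kJ/kg
Q = ṁ·Δh = 13.75 kg/s × 889.82 kJ/kg = 12235 kJ/s
|Q| = 12235 kW = 44046 MJ/h

Q = 44000 MJ/h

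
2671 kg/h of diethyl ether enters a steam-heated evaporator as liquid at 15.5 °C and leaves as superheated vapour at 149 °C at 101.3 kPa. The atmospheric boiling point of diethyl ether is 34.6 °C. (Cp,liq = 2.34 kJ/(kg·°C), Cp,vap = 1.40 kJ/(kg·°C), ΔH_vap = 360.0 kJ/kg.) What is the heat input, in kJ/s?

Q = 419 kJ/s

liquid 15.5→34.6 °C: 44.694 kJ/kg
vaporisation at 34.6 °C: 360 kJ/kg
vapour 34.6→149 °C: 160.16 kJ/kg
Δh = 44.694 + 360 + 160.16 = 564.85 kJ/kg
Q = ṁ·Δh = 2671 kg/h × 564.85 kJ/kg = 1.5087e+06 kJ/h
|Q| = 419.09 kW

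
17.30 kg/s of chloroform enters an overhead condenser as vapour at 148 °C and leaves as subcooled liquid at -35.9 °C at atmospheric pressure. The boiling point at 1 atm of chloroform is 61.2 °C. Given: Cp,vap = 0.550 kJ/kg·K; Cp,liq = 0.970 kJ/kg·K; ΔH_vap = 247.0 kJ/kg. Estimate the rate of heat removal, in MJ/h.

Q_c = 24200 MJ/h

vapour 148→61.2 °C: -47.74 kJ/kg
condensation at 61.2 °C: -247 kJ/kg
liquid 61.2→-35.9 °C: -94.187 kJ/kg
Δh = -47.74 + -247 + -94.187 = -388.93 kJ/kg
Q = ṁ·Δh = 17.30 kg/s × -388.93 kJ/kg = -6728.4 kJ/s
|Q| = 6728.4 kW = 24222 MJ/h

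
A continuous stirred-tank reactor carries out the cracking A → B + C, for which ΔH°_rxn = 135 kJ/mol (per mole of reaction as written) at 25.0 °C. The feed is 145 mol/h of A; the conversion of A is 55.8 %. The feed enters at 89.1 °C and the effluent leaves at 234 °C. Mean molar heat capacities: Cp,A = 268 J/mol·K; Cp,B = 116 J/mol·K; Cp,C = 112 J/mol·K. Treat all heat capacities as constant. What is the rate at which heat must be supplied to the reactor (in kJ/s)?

Q_in = 4.41 kJ/s

Extent of reaction ξ = 0.558 × 145 = 80.91 mol/h
Reaction term: ξ·ΔH°_rxn = 80.91 × 135 = 10923 kJ/h
Sensible, feed 89.1→25 °C: -2490.9 kJ/h
Outlet flows (mol/h): A 64.09, B 80.91, C 80.91
Sensible, products 25→234 °C: 7445.3 kJ/h
Q = ΔH = 15877 kJ/h = 4.4103 kW
Heat supplied = 4.4103 kJ/s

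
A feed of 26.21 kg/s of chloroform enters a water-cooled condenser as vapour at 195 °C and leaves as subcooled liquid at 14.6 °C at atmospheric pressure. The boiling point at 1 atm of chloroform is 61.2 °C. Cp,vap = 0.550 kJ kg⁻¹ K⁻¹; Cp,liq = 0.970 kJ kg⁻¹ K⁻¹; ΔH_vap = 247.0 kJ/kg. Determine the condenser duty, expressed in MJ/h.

Q_c = 34500 MJ/h

vapour 195→61.2 °C: -73.59 kJ/kg
condensation at 61.2 °C: -247 kJ/kg
liquid 61.2→14.6 °C: -45.202 kJ/kg
Δh = -73.59 + -247 + -45.202 = -365.79 kJ/kg
Q = ṁ·Δh = 26.21 kg/s × -365.79 kJ/kg = -9587.4 kJ/s
|Q| = 9587.4 kW = 34515 MJ/h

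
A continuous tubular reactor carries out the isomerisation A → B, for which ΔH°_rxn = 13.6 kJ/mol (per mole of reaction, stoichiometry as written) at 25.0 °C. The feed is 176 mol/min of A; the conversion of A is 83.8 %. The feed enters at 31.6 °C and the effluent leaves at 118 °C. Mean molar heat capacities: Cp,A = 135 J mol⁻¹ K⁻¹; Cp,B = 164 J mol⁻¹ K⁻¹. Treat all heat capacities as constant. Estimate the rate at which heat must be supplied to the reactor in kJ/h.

Extent of reaction ξ = 0.838 × 176 = 147.49 mol/min
Reaction term: ξ·ΔH°_rxn = 147.49 × 13.6 = 2005.8 kJ/min
Sensible, feed 31.6→25 °C: -156.82 kJ/min
Outlet flows (mol/min): A 28.512, B 147.49
Sensible, products 25→118 °C: 2607.5 kJ/min
Q = ΔH = 4456.5 kJ/min = 74.275 kW
Heat supplied = 267390 kJ/h

Q_in = 267000 kJ/h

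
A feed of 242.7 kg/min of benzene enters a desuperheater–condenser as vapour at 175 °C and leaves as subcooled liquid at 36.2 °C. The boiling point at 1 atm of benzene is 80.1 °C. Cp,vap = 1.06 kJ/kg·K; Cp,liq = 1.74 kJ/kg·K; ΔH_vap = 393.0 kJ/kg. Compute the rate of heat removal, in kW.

vapour 175→80.1 °C: -100.59 kJ/kg
condensation at 80.1 °C: -393 kJ/kg
liquid 80.1→36.2 °C: -76.386 kJ/kg
Δh = -100.59 + -393 + -76.386 = -569.98 kJ/kg
Q = ṁ·Δh = 242.7 kg/min × -569.98 kJ/kg = -138330 kJ/min
|Q| = 2305.6 kW

Q_c = 2310 kW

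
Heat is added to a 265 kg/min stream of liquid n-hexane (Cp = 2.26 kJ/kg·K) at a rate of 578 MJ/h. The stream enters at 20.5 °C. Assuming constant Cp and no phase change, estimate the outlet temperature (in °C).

Q = 578 MJ/h = 9633.3 kJ/min
ΔT = Q/(ṁ·Cp) = 9633.3/(265×2.26) = 16.085 K
T_out = 20.5 + 16.085 = 36.585 °C

T_out = 36.6 °C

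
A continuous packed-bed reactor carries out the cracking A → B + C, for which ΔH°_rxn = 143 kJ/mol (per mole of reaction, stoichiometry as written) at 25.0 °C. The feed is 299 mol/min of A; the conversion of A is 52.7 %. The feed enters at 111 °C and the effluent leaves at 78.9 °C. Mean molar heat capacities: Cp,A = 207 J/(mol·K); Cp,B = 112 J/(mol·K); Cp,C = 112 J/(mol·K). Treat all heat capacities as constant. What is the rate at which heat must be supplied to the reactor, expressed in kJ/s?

Extent of reaction ξ = 0.527 × 299 = 157.57 mol/min
Reaction term: ξ·ΔH°_rxn = 157.57 × 143 = 22533 kJ/min
Sensible, feed 111→25 °C: -5322.8 kJ/min
Outlet flows (mol/min): A 141.43, B 157.57, C 157.57
Sensible, products 25→78.9 °C: 3480.4 kJ/min
Q = ΔH = 20691 kJ/min = 344.84 kW
Heat supplied = 344.84 kJ/s

Q_in = 345 kJ/s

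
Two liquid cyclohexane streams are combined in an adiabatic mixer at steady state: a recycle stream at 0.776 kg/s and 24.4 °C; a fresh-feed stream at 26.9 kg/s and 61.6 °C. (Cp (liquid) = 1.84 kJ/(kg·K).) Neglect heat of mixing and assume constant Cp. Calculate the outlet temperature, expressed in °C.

T_out = 60.6 °C

No heat crosses the boundary, so H_out = H_in.
T_out = Σ ṁᵢCp,ᵢTᵢ / Σ ṁᵢCp,ᵢ
      = 3083.8 / 50.924 = 60.557 °C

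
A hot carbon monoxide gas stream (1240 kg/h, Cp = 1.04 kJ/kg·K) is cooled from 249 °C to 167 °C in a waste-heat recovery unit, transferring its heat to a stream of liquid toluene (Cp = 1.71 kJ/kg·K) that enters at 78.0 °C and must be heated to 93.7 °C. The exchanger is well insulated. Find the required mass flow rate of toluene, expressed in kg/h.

Heat released by hot stream: Q = 1240 × 1.04 × (249 − 167) = 105750 kJ/h
Energy balance on cold side (adiabatic exchanger): Q = ṁ_c·Cp_c·(T_c,out − T_c,in)
ṁ_c = 105750 / [1.71 × (93.7 − 78.0)] = 3938.9 kg/h

ṁ_c = 3940 kg/h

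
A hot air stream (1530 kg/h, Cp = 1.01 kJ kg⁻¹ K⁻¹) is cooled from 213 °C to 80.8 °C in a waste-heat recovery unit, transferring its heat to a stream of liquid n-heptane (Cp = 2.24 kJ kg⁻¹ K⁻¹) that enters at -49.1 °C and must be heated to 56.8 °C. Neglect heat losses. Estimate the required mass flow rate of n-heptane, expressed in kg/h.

Heat released by hot stream: Q = 1530 × 1.01 × (213 − 80.8) = 204290 kJ/h
Energy balance on cold side (adiabatic exchanger): Q = ṁ_c·Cp_c·(T_c,out − T_c,in)
ṁ_c = 204290 / [2.24 × (56.8 − -49.1)] = 861.19 kg/h

ṁ_c = 861 kg/h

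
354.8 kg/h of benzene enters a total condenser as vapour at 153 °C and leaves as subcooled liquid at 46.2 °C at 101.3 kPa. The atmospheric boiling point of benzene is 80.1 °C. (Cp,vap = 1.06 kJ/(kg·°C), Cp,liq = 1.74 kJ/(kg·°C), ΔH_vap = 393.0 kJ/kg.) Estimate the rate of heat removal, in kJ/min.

Q_c = 3130 kJ/min

vapour 153→80.1 °C: -77.274 kJ/kg
condensation at 80.1 °C: -393 kJ/kg
liquid 80.1→46.2 °C: -58.986 kJ/kg
Δh = -77.274 + -393 + -58.986 = -529.26 kJ/kg
Q = ṁ·Δh = 354.8 kg/h × -529.26 kJ/kg = -187780 kJ/h
|Q| = 52.162 kW = 3129.7 kJ/min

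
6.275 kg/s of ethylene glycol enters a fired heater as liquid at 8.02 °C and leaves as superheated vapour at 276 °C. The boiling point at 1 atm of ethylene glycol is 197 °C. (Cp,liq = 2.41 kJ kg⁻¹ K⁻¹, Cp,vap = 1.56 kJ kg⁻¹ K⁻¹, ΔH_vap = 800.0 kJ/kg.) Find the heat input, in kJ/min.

Q = 519000 kJ/min

liquid 8.02→197 °C: 455.44 kJ/kg
vaporisation at 197 °C: 800 kJ/kg
vapour 197→276 °C: 123.24 kJ/kg
Δh = 455.44 + 800 + 123.24 = 1378.7 kJ/kg
Q = ṁ·Δh = 6.275 kg/s × 1378.7 kJ/kg = 8651.2 kJ/s
|Q| = 8651.2 kW = 519070 kJ/min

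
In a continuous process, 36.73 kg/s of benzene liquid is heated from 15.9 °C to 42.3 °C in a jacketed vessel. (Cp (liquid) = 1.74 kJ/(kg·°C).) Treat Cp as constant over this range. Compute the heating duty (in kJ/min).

Q = 101000 kJ/min

Q = ṁ·Cp·ΔT = 36.73 × 1.74 × (42.3 − 15.9) = 1687.2 kJ/s
Heating duty = 101230 kJ/min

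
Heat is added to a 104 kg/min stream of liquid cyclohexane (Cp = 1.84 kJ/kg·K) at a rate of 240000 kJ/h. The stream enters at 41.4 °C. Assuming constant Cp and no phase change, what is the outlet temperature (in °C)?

Q = 240000 kJ/h = 4000 kJ/min
ΔT = Q/(ṁ·Cp) = 4000/(104×1.84) = 20.903 K
T_out = 41.4 + 20.903 = 62.303 °C

T_out = 62.3 °C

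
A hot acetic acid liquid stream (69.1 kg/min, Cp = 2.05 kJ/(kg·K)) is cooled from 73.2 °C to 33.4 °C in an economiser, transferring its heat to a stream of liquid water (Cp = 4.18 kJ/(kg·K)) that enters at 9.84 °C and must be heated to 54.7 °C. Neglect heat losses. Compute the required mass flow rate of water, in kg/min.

Heat released by hot stream: Q = 69.1 × 2.05 × (73.2 − 33.4) = 5637.9 kJ/min
Energy balance on cold side (adiabatic exchanger): Q = ṁ_c·Cp_c·(T_c,out − T_c,in)
ṁ_c = 5637.9 / [4.18 × (54.7 − 9.84)] = 30.066 kg/min

ṁ_c = 30.1 kg/min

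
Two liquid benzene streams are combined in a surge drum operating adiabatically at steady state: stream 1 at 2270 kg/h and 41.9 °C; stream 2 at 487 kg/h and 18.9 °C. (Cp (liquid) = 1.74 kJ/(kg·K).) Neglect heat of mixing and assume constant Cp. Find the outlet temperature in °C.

T_out = 37.8 °C

Adiabatic, steady state ⇒ Σ ṁᵢCp,ᵢ(T_out − Tᵢ) = 0
Σ ṁᵢCp,ᵢTᵢ = 2270×1.74×41.9 + 487×1.74×18.9 = 181510
Σ ṁᵢCp,ᵢ = 2270×1.74 + 487×1.74 = 4797.2
T_out = 181510 / 4797.2 = 37.837 °C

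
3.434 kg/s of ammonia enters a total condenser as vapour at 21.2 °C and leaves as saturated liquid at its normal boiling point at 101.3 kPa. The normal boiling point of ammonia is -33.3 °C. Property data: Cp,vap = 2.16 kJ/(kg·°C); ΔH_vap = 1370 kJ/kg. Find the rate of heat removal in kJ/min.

vapour 21.2→-33.3 °C: -117.72 kJ/kg
condensation at -33.3 °C: -1370 kJ/kg
Δh = -117.72 + -1370 = -1487.7 kJ/kg
Q = ṁ·Δh = 3.434 kg/s × -1487.7 kJ/kg = -5108.8 kJ/s
|Q| = 5108.8 kW = 306530 kJ/min

Q_c = 307000 kJ/min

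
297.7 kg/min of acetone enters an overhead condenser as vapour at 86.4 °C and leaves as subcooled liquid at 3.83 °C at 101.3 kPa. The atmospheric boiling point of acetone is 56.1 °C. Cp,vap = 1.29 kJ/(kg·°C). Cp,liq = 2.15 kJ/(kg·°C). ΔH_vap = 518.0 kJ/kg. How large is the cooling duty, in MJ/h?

Q_c = 12000 MJ/h

vapour 86.4→56.1 °C: -39.087 kJ/kg
condensation at 56.1 °C: -518 kJ/kg
liquid 56.1→3.83 °C: -112.38 kJ/kg
Δh = -39.087 + -518 + -112.38 = -669.47 kJ/kg
Q = ṁ·Δh = 297.7 kg/min × -669.47 kJ/kg = -199300 kJ/min
|Q| = 3321.7 kW = 11958 MJ/h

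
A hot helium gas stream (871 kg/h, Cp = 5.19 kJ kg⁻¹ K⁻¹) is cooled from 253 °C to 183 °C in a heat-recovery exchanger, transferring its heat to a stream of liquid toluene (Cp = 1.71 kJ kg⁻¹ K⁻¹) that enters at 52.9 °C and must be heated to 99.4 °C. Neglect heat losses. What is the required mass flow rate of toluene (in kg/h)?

Heat released by hot stream: Q = 871 × 5.19 × (253 − 183) = 316430 kJ/h
Energy balance on cold side (adiabatic exchanger): Q = ṁ_c·Cp_c·(T_c,out − T_c,in)
ṁ_c = 316430 / [1.71 × (99.4 − 52.9)] = 3979.6 kg/h

ṁ_c = 3980 kg/h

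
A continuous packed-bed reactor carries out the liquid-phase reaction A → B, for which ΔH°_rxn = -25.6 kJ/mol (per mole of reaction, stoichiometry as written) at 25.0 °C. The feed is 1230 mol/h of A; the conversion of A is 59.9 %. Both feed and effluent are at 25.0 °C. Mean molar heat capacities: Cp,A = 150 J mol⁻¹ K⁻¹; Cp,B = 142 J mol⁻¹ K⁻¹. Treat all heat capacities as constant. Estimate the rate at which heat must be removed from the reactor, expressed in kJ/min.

Q_out = 314 kJ/min

Extent of reaction ξ = 0.599 × 1230 = 736.77 mol/h
Reaction term: ξ·ΔH°_rxn = 736.77 × -25.6 = -18861 kJ/h
Q = ΔH = -18861 kJ/h = -5.2393 kW
Heat removed = 314.36 kJ/min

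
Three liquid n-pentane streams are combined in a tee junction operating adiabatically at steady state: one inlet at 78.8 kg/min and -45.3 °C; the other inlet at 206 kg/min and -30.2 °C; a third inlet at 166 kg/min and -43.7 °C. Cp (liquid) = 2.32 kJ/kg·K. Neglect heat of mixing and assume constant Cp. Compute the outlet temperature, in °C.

T_out = -37.8 °C

Energy balance with Q = 0: Σ ṁᵢCp,ᵢ(T_out − Tᵢ) = 0
T_out = Σ ṁᵢCp,ᵢTᵢ / Σ ṁᵢCp,ᵢ
      = -39544 / 1045.9 = -37.811 °C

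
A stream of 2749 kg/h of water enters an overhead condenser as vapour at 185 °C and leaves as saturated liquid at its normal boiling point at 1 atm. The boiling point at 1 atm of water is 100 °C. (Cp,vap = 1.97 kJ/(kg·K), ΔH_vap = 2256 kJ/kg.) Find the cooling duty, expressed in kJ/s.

Q_c = 1850 kJ/s

vapour 185→100 °C: -167.45 kJ/kg
condensation at 100 °C: -2256 kJ/kg
Δh = -167.45 + -2256 = -2423.4 kJ/kg
Q = ṁ·Δh = 2749 kg/h × -2423.4 kJ/kg = -6.6621e+06 kJ/h
|Q| = 1850.6 kW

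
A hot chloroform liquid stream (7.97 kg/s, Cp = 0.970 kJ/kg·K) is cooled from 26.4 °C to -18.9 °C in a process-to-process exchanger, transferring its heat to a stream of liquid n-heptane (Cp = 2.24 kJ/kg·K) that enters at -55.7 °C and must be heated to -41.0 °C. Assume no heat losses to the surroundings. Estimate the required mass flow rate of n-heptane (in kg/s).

Heat released by hot stream: Q = 7.97 × 0.970 × (26.4 − -18.9) = 350.21 kJ/s
Energy balance on cold side (adiabatic exchanger): Q = ṁ_c·Cp_c·(T_c,out − T_c,in)
ṁ_c = 350.21 / [2.24 × (-41.0 − -55.7)] = 10.636 kg/s

ṁ_c = 10.6 kg/s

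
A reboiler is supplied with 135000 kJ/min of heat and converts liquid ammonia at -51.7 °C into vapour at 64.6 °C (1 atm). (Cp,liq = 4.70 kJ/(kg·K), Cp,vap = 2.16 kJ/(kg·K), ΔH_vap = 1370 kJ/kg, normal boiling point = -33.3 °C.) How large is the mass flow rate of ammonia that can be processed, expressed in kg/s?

Δh = 4.70×(-33.3−-51.7) + 1370 + 2.16×(64.6−-33.3) = 1667.9 kJ/kg
Q = 135000 kJ/min = 2250 kJ/s = 2250 kJ/s
ṁ = Q/Δh = 2250 / 1667.9 = 1.349 kg/s

ṁ = 1.35 kg/s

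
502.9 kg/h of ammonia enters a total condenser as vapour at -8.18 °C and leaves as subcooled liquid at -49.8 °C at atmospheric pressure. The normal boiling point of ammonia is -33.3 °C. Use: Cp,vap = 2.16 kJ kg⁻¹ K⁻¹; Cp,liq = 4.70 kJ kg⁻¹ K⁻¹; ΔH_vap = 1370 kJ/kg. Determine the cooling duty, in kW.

Q_c = 210 kW

vapour -8.18→-33.3 °C: -54.259 kJ/kg
condensation at -33.3 °C: -1370 kJ/kg
liquid -33.3→-49.8 °C: -77.55 kJ/kg
Δh = -54.259 + -1370 + -77.55 = -1501.8 kJ/kg
Q = ṁ·Δh = 502.9 kg/h × -1501.8 kJ/kg = -755260 kJ/h
|Q| = 209.79 kW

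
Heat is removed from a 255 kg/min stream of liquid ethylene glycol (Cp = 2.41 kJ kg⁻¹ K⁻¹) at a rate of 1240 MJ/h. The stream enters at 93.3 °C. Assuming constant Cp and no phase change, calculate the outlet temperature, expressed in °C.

T_out = 59.7 °C

Q = 1240 MJ/h = 20667 kJ/min
ΔT = Q/(ṁ·Cp) = 20667/(255×2.41) = 33.629 K
T_out = 93.3 − 33.629 = 59.671 °C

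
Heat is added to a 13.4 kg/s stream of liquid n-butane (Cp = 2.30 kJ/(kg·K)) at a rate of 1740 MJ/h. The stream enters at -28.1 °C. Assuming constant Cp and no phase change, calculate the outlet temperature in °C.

Q = 1740 MJ/h = 483.33 kJ/s
ΔT = Q/(ṁ·Cp) = 483.33/(13.4×2.30) = 15.682 K
T_out = -28.1 + 15.682 = -12.418 °C

T_out = -12.4 °C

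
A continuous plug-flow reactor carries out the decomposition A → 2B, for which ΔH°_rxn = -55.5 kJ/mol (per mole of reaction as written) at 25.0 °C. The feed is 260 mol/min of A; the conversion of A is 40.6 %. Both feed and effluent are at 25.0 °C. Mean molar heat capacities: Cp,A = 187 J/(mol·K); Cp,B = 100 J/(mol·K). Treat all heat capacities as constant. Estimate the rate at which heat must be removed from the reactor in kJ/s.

Q_out = 97.6 kJ/s

Extent of reaction ξ = 0.406 × 260 = 105.56 mol/min
Reaction term: ξ·ΔH°_rxn = 105.56 × -55.5 = -5858.6 kJ/min
Q = ΔH = -5858.6 kJ/min = -97.643 kW
Heat removed = 97.643 kJ/s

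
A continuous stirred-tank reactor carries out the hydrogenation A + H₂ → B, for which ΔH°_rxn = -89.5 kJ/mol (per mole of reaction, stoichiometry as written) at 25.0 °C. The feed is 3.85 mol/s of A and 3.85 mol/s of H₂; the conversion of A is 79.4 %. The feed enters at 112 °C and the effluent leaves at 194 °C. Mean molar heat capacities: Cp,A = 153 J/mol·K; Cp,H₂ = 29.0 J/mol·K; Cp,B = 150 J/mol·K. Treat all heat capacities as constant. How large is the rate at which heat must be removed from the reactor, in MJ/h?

Q_out = 838 MJ/h

Extent of reaction ξ = 0.794 × 3.85 = 3.0569 mol/s
Reaction term: ξ·ΔH°_rxn = 3.0569 × -89.5 = -273.59 kJ/s
Sensible, feed 112→25 °C: -60.961 kJ/s
Outlet flows (mol/s): A 0.7931, H₂ 0.7931, B 3.0569
Sensible, products 25→194 °C: 101.89 kJ/s
Q = ΔH = -232.67 kJ/s = -232.67 kW
Heat removed = 837.6 MJ/h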